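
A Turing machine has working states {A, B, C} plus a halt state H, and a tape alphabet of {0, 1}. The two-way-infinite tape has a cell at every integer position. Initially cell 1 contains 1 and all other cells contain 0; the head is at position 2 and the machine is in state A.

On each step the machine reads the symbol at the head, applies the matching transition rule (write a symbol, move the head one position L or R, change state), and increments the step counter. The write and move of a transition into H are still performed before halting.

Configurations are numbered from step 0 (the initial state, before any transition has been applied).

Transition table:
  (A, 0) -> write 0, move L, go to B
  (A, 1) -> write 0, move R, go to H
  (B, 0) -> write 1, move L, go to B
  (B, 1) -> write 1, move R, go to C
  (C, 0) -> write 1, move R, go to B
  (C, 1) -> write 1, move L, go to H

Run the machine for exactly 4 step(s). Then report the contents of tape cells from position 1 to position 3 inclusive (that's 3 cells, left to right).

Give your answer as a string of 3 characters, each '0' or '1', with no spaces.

Answer: 111

Derivation:
Step 1: in state A at pos 2, read 0 -> (A,0)->write 0,move L,goto B. Now: state=B, head=1, tape[0..3]=0100 (head:  ^)
Step 2: in state B at pos 1, read 1 -> (B,1)->write 1,move R,goto C. Now: state=C, head=2, tape[0..3]=0100 (head:   ^)
Step 3: in state C at pos 2, read 0 -> (C,0)->write 1,move R,goto B. Now: state=B, head=3, tape[0..4]=01100 (head:    ^)
Step 4: in state B at pos 3, read 0 -> (B,0)->write 1,move L,goto B. Now: state=B, head=2, tape[0..4]=01110 (head:   ^)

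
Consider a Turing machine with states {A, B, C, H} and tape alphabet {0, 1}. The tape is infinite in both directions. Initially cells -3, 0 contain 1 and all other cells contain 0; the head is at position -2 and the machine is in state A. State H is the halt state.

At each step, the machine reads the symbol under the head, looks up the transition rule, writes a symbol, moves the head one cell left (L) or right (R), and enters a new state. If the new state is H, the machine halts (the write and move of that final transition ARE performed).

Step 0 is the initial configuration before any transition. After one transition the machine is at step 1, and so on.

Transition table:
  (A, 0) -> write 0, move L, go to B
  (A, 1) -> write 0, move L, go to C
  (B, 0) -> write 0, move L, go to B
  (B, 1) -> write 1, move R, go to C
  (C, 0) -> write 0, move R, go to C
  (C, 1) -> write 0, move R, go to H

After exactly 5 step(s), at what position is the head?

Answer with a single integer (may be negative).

Answer: 1

Derivation:
Step 1: in state A at pos -2, read 0 -> (A,0)->write 0,move L,goto B. Now: state=B, head=-3, tape[-4..1]=010010 (head:  ^)
Step 2: in state B at pos -3, read 1 -> (B,1)->write 1,move R,goto C. Now: state=C, head=-2, tape[-4..1]=010010 (head:   ^)
Step 3: in state C at pos -2, read 0 -> (C,0)->write 0,move R,goto C. Now: state=C, head=-1, tape[-4..1]=010010 (head:    ^)
Step 4: in state C at pos -1, read 0 -> (C,0)->write 0,move R,goto C. Now: state=C, head=0, tape[-4..1]=010010 (head:     ^)
Step 5: in state C at pos 0, read 1 -> (C,1)->write 0,move R,goto H. Now: state=H, head=1, tape[-4..2]=0100000 (head:      ^)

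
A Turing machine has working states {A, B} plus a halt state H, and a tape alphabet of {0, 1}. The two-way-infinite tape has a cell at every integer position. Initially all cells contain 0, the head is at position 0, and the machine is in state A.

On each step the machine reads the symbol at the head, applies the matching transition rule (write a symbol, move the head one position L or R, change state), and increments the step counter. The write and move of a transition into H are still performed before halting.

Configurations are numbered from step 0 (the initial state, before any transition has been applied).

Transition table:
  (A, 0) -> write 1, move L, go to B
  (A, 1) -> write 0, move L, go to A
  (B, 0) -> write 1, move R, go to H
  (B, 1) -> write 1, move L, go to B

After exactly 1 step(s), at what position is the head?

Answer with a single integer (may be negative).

Answer: -1

Derivation:
Step 1: in state A at pos 0, read 0 -> (A,0)->write 1,move L,goto B. Now: state=B, head=-1, tape[-2..1]=0010 (head:  ^)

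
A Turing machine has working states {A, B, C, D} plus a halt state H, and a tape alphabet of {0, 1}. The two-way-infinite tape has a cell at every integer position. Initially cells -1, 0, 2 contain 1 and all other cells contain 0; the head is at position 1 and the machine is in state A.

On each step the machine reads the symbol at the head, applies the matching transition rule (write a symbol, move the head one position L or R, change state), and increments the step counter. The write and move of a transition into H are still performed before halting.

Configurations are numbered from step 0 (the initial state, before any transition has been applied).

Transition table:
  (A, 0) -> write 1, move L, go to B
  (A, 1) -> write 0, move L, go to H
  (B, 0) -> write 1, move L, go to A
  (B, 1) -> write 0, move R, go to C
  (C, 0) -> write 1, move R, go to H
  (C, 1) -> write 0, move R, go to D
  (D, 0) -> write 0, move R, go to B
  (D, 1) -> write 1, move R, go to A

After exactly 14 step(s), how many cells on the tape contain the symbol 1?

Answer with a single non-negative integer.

Answer: 7

Derivation:
Step 1: in state A at pos 1, read 0 -> (A,0)->write 1,move L,goto B. Now: state=B, head=0, tape[-2..3]=011110 (head:   ^)
Step 2: in state B at pos 0, read 1 -> (B,1)->write 0,move R,goto C. Now: state=C, head=1, tape[-2..3]=010110 (head:    ^)
Step 3: in state C at pos 1, read 1 -> (C,1)->write 0,move R,goto D. Now: state=D, head=2, tape[-2..3]=010010 (head:     ^)
Step 4: in state D at pos 2, read 1 -> (D,1)->write 1,move R,goto A. Now: state=A, head=3, tape[-2..4]=0100100 (head:      ^)
Step 5: in state A at pos 3, read 0 -> (A,0)->write 1,move L,goto B. Now: state=B, head=2, tape[-2..4]=0100110 (head:     ^)
Step 6: in state B at pos 2, read 1 -> (B,1)->write 0,move R,goto C. Now: state=C, head=3, tape[-2..4]=0100010 (head:      ^)
Step 7: in state C at pos 3, read 1 -> (C,1)->write 0,move R,goto D. Now: state=D, head=4, tape[-2..5]=01000000 (head:       ^)
Step 8: in state D at pos 4, read 0 -> (D,0)->write 0,move R,goto B. Now: state=B, head=5, tape[-2..6]=010000000 (head:        ^)
Step 9: in state B at pos 5, read 0 -> (B,0)->write 1,move L,goto A. Now: state=A, head=4, tape[-2..6]=010000010 (head:       ^)
Step 10: in state A at pos 4, read 0 -> (A,0)->write 1,move L,goto B. Now: state=B, head=3, tape[-2..6]=010000110 (head:      ^)
Step 11: in state B at pos 3, read 0 -> (B,0)->write 1,move L,goto A. Now: state=A, head=2, tape[-2..6]=010001110 (head:     ^)
Step 12: in state A at pos 2, read 0 -> (A,0)->write 1,move L,goto B. Now: state=B, head=1, tape[-2..6]=010011110 (head:    ^)
Step 13: in state B at pos 1, read 0 -> (B,0)->write 1,move L,goto A. Now: state=A, head=0, tape[-2..6]=010111110 (head:   ^)
Step 14: in state A at pos 0, read 0 -> (A,0)->write 1,move L,goto B. Now: state=B, head=-1, tape[-2..6]=011111110 (head:  ^)
Cells containing 1 after step 14: {-1, 0, 1, 2, 3, 4, 5} -> 7 cell(s)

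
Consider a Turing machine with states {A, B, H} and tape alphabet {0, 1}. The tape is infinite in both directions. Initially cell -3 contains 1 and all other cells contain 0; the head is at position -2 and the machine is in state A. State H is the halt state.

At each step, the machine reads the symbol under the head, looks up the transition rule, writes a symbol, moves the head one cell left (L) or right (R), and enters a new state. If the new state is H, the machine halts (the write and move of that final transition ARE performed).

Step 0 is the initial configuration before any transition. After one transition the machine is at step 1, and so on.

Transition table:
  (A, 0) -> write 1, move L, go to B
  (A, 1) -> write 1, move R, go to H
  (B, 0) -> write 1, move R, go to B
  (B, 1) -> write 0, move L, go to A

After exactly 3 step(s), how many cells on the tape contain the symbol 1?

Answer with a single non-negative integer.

Answer: 2

Derivation:
Step 1: in state A at pos -2, read 0 -> (A,0)->write 1,move L,goto B. Now: state=B, head=-3, tape[-4..-1]=0110 (head:  ^)
Step 2: in state B at pos -3, read 1 -> (B,1)->write 0,move L,goto A. Now: state=A, head=-4, tape[-5..-1]=00010 (head:  ^)
Step 3: in state A at pos -4, read 0 -> (A,0)->write 1,move L,goto B. Now: state=B, head=-5, tape[-6..-1]=001010 (head:  ^)
Cells containing 1 after step 3: {-4, -2} -> 2 cell(s)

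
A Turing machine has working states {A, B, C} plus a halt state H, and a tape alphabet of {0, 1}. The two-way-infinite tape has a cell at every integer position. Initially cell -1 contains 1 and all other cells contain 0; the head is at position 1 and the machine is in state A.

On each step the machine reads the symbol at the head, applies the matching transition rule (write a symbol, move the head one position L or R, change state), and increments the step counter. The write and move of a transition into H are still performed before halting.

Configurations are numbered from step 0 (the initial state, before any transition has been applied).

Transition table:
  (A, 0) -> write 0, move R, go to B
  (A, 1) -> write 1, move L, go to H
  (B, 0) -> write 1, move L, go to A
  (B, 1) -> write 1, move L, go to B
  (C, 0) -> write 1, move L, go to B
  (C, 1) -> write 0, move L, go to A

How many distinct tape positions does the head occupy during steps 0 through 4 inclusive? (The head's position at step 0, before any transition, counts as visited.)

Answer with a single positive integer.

Answer: 2

Derivation:
Step 1: in state A at pos 1, read 0 -> (A,0)->write 0,move R,goto B. Now: state=B, head=2, tape[-2..3]=010000 (head:     ^)
Step 2: in state B at pos 2, read 0 -> (B,0)->write 1,move L,goto A. Now: state=A, head=1, tape[-2..3]=010010 (head:    ^)
Step 3: in state A at pos 1, read 0 -> (A,0)->write 0,move R,goto B. Now: state=B, head=2, tape[-2..3]=010010 (head:     ^)
Step 4: in state B at pos 2, read 1 -> (B,1)->write 1,move L,goto B. Now: state=B, head=1, tape[-2..3]=010010 (head:    ^)
Head positions at steps 0..4: starting at 1, distinct positions visited = {1, 2} -> 2 position(s)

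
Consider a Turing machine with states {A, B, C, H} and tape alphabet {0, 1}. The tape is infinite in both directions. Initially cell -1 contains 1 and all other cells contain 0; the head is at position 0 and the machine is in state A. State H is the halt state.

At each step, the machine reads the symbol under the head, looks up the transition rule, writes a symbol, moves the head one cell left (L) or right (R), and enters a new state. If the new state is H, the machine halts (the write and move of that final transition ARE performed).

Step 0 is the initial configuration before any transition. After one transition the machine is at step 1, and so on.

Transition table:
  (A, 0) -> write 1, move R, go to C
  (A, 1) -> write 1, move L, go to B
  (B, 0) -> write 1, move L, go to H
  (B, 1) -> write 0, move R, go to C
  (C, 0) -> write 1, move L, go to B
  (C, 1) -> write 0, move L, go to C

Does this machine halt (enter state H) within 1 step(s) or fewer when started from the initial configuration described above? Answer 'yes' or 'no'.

Step 1: in state A at pos 0, read 0 -> (A,0)->write 1,move R,goto C. Now: state=C, head=1, tape[-2..2]=01100 (head:    ^)
After 1 step(s): state = C (not H) -> not halted within 1 -> no

Answer: no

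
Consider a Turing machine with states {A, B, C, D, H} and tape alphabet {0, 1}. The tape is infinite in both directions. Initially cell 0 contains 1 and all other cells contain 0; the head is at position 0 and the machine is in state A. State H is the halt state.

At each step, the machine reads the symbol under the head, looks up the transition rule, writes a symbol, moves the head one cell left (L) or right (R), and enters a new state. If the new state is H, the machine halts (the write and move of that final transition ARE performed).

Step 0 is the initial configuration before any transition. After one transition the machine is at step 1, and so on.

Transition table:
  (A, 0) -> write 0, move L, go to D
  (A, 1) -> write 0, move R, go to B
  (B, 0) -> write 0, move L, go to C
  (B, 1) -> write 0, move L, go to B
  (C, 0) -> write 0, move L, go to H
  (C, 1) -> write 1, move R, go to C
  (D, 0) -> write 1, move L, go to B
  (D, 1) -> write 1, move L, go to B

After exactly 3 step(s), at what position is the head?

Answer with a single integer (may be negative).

Answer: -1

Derivation:
Step 1: in state A at pos 0, read 1 -> (A,1)->write 0,move R,goto B. Now: state=B, head=1, tape[-1..2]=0000 (head:   ^)
Step 2: in state B at pos 1, read 0 -> (B,0)->write 0,move L,goto C. Now: state=C, head=0, tape[-1..2]=0000 (head:  ^)
Step 3: in state C at pos 0, read 0 -> (C,0)->write 0,move L,goto H. Now: state=H, head=-1, tape[-2..2]=00000 (head:  ^)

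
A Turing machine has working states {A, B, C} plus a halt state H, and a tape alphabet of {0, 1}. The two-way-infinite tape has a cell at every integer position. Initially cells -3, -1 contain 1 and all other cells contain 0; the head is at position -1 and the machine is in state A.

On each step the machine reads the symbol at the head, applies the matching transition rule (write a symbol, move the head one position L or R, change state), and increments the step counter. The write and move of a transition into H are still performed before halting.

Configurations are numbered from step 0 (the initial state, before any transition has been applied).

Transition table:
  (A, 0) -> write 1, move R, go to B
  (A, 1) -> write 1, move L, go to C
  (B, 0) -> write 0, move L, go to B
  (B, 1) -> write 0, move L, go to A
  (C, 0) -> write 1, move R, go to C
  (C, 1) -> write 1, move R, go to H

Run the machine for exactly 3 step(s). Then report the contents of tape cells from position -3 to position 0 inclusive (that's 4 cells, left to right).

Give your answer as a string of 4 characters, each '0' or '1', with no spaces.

Answer: 1110

Derivation:
Step 1: in state A at pos -1, read 1 -> (A,1)->write 1,move L,goto C. Now: state=C, head=-2, tape[-4..0]=01010 (head:   ^)
Step 2: in state C at pos -2, read 0 -> (C,0)->write 1,move R,goto C. Now: state=C, head=-1, tape[-4..0]=01110 (head:    ^)
Step 3: in state C at pos -1, read 1 -> (C,1)->write 1,move R,goto H. Now: state=H, head=0, tape[-4..1]=011100 (head:     ^)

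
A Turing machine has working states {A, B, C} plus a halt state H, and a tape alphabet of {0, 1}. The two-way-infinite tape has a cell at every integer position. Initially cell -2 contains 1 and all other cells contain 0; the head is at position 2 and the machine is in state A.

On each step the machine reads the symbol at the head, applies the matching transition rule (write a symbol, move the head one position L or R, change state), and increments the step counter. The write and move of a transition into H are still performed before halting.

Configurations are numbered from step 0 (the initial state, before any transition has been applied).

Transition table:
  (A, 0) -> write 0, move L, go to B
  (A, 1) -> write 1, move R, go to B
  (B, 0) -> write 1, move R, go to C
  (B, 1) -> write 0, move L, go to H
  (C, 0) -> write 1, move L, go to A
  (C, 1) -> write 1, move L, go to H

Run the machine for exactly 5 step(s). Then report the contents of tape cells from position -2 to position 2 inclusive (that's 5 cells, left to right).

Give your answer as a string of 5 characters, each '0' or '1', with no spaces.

Step 1: in state A at pos 2, read 0 -> (A,0)->write 0,move L,goto B. Now: state=B, head=1, tape[-3..3]=0100000 (head:     ^)
Step 2: in state B at pos 1, read 0 -> (B,0)->write 1,move R,goto C. Now: state=C, head=2, tape[-3..3]=0100100 (head:      ^)
Step 3: in state C at pos 2, read 0 -> (C,0)->write 1,move L,goto A. Now: state=A, head=1, tape[-3..3]=0100110 (head:     ^)
Step 4: in state A at pos 1, read 1 -> (A,1)->write 1,move R,goto B. Now: state=B, head=2, tape[-3..3]=0100110 (head:      ^)
Step 5: in state B at pos 2, read 1 -> (B,1)->write 0,move L,goto H. Now: state=H, head=1, tape[-3..3]=0100100 (head:     ^)

Answer: 10010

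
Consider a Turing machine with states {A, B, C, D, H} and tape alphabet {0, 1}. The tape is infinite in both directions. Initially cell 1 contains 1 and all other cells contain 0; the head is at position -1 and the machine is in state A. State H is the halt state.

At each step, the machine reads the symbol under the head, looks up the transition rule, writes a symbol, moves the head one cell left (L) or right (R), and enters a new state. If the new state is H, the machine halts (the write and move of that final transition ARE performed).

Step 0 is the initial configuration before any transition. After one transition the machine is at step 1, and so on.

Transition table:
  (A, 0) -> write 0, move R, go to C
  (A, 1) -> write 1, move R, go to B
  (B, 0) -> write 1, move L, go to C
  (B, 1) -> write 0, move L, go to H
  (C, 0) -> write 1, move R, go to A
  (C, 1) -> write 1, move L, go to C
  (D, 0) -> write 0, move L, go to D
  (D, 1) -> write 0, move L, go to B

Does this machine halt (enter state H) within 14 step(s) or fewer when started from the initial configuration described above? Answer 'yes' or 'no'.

Answer: yes

Derivation:
Step 1: in state A at pos -1, read 0 -> (A,0)->write 0,move R,goto C. Now: state=C, head=0, tape[-2..2]=00010 (head:   ^)
Step 2: in state C at pos 0, read 0 -> (C,0)->write 1,move R,goto A. Now: state=A, head=1, tape[-2..2]=00110 (head:    ^)
Step 3: in state A at pos 1, read 1 -> (A,1)->write 1,move R,goto B. Now: state=B, head=2, tape[-2..3]=001100 (head:     ^)
Step 4: in state B at pos 2, read 0 -> (B,0)->write 1,move L,goto C. Now: state=C, head=1, tape[-2..3]=001110 (head:    ^)
Step 5: in state C at pos 1, read 1 -> (C,1)->write 1,move L,goto C. Now: state=C, head=0, tape[-2..3]=001110 (head:   ^)
Step 6: in state C at pos 0, read 1 -> (C,1)->write 1,move L,goto C. Now: state=C, head=-1, tape[-2..3]=001110 (head:  ^)
Step 7: in state C at pos -1, read 0 -> (C,0)->write 1,move R,goto A. Now: state=A, head=0, tape[-2..3]=011110 (head:   ^)
Step 8: in state A at pos 0, read 1 -> (A,1)->write 1,move R,goto B. Now: state=B, head=1, tape[-2..3]=011110 (head:    ^)
Step 9: in state B at pos 1, read 1 -> (B,1)->write 0,move L,goto H. Now: state=H, head=0, tape[-2..3]=011010 (head:   ^)
State H reached at step 9; 9 <= 14 -> yes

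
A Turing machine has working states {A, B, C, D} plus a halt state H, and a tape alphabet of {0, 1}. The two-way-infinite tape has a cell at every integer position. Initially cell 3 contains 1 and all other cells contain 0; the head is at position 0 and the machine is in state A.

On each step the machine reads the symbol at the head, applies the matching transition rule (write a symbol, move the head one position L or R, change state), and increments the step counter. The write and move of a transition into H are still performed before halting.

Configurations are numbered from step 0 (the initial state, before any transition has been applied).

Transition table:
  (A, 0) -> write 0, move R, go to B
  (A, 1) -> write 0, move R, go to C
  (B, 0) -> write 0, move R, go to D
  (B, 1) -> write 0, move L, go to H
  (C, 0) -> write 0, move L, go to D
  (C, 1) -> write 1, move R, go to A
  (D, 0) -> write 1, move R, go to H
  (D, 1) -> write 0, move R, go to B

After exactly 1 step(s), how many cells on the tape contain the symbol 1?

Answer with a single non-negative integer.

Answer: 1

Derivation:
Step 1: in state A at pos 0, read 0 -> (A,0)->write 0,move R,goto B. Now: state=B, head=1, tape[-1..4]=000010 (head:   ^)
Cells containing 1 after step 1: {3} -> 1 cell(s)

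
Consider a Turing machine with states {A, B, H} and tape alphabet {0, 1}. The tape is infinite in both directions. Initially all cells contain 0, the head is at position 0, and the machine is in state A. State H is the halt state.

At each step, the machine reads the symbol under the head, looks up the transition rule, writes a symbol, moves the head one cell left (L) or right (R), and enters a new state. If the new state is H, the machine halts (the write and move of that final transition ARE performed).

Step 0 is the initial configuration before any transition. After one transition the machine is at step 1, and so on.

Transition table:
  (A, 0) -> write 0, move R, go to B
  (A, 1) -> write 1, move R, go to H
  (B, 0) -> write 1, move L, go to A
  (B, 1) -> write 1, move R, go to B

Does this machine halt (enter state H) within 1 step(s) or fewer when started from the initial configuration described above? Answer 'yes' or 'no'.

Step 1: in state A at pos 0, read 0 -> (A,0)->write 0,move R,goto B. Now: state=B, head=1, tape[-1..2]=0000 (head:   ^)
After 1 step(s): state = B (not H) -> not halted within 1 -> no

Answer: no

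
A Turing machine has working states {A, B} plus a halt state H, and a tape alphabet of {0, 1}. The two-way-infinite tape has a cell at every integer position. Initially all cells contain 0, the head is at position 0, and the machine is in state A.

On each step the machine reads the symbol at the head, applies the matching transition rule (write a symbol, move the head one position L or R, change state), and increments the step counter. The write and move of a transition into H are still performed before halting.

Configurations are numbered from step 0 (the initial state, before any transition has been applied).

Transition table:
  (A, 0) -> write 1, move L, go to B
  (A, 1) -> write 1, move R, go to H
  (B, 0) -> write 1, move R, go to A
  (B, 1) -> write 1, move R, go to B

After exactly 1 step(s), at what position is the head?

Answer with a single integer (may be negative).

Step 1: in state A at pos 0, read 0 -> (A,0)->write 1,move L,goto B. Now: state=B, head=-1, tape[-2..1]=0010 (head:  ^)

Answer: -1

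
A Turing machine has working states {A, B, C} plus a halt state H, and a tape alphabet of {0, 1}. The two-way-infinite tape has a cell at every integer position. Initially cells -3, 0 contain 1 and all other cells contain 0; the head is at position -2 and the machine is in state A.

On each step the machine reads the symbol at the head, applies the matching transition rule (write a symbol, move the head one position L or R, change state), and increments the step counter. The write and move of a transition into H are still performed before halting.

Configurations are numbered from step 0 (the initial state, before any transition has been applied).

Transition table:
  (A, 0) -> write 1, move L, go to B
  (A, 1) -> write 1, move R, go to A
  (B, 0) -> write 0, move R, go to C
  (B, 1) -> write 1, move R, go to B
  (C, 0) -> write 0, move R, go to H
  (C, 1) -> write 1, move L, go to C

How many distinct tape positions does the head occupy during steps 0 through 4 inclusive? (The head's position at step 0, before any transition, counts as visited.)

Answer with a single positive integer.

Step 1: in state A at pos -2, read 0 -> (A,0)->write 1,move L,goto B. Now: state=B, head=-3, tape[-4..1]=011010 (head:  ^)
Step 2: in state B at pos -3, read 1 -> (B,1)->write 1,move R,goto B. Now: state=B, head=-2, tape[-4..1]=011010 (head:   ^)
Step 3: in state B at pos -2, read 1 -> (B,1)->write 1,move R,goto B. Now: state=B, head=-1, tape[-4..1]=011010 (head:    ^)
Step 4: in state B at pos -1, read 0 -> (B,0)->write 0,move R,goto C. Now: state=C, head=0, tape[-4..1]=011010 (head:     ^)
Head positions at steps 0..4: starting at -2, distinct positions visited = {-3, -2, -1, 0} -> 4 position(s)

Answer: 4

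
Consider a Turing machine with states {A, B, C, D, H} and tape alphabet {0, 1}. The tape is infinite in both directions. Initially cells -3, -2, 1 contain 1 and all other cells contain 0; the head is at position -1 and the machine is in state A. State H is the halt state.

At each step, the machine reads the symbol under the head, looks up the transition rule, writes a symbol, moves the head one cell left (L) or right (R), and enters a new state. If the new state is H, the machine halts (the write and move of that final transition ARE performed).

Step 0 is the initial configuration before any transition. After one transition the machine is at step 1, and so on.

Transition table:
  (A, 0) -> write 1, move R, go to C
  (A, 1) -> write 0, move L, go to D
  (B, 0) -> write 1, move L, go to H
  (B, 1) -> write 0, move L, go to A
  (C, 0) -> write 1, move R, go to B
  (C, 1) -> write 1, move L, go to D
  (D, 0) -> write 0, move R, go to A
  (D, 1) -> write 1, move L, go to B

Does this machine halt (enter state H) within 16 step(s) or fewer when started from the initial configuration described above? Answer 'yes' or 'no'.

Answer: yes

Derivation:
Step 1: in state A at pos -1, read 0 -> (A,0)->write 1,move R,goto C. Now: state=C, head=0, tape[-4..2]=0111010 (head:     ^)
Step 2: in state C at pos 0, read 0 -> (C,0)->write 1,move R,goto B. Now: state=B, head=1, tape[-4..2]=0111110 (head:      ^)
Step 3: in state B at pos 1, read 1 -> (B,1)->write 0,move L,goto A. Now: state=A, head=0, tape[-4..2]=0111100 (head:     ^)
Step 4: in state A at pos 0, read 1 -> (A,1)->write 0,move L,goto D. Now: state=D, head=-1, tape[-4..2]=0111000 (head:    ^)
Step 5: in state D at pos -1, read 1 -> (D,1)->write 1,move L,goto B. Now: state=B, head=-2, tape[-4..2]=0111000 (head:   ^)
Step 6: in state B at pos -2, read 1 -> (B,1)->write 0,move L,goto A. Now: state=A, head=-3, tape[-4..2]=0101000 (head:  ^)
Step 7: in state A at pos -3, read 1 -> (A,1)->write 0,move L,goto D. Now: state=D, head=-4, tape[-5..2]=00001000 (head:  ^)
Step 8: in state D at pos -4, read 0 -> (D,0)->write 0,move R,goto A. Now: state=A, head=-3, tape[-5..2]=00001000 (head:   ^)
Step 9: in state A at pos -3, read 0 -> (A,0)->write 1,move R,goto C. Now: state=C, head=-2, tape[-5..2]=00101000 (head:    ^)
Step 10: in state C at pos -2, read 0 -> (C,0)->write 1,move R,goto B. Now: state=B, head=-1, tape[-5..2]=00111000 (head:     ^)
Step 11: in state B at pos -1, read 1 -> (B,1)->write 0,move L,goto A. Now: state=A, head=-2, tape[-5..2]=00110000 (head:    ^)
Step 12: in state A at pos -2, read 1 -> (A,1)->write 0,move L,goto D. Now: state=D, head=-3, tape[-5..2]=00100000 (head:   ^)
Step 13: in state D at pos -3, read 1 -> (D,1)->write 1,move L,goto B. Now: state=B, head=-4, tape[-5..2]=00100000 (head:  ^)
Step 14: in state B at pos -4, read 0 -> (B,0)->write 1,move L,goto H. Now: state=H, head=-5, tape[-6..2]=001100000 (head:  ^)
State H reached at step 14; 14 <= 16 -> yes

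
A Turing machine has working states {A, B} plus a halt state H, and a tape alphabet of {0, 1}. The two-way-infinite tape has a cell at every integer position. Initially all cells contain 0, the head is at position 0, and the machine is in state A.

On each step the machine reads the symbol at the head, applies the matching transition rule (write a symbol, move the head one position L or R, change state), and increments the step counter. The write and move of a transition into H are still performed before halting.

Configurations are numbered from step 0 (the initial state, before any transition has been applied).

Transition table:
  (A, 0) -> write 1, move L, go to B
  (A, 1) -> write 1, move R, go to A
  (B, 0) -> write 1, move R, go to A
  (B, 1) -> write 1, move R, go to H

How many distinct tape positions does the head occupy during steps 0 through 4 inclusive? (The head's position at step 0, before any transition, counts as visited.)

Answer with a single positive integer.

Step 1: in state A at pos 0, read 0 -> (A,0)->write 1,move L,goto B. Now: state=B, head=-1, tape[-2..1]=0010 (head:  ^)
Step 2: in state B at pos -1, read 0 -> (B,0)->write 1,move R,goto A. Now: state=A, head=0, tape[-2..1]=0110 (head:   ^)
Step 3: in state A at pos 0, read 1 -> (A,1)->write 1,move R,goto A. Now: state=A, head=1, tape[-2..2]=01100 (head:    ^)
Step 4: in state A at pos 1, read 0 -> (A,0)->write 1,move L,goto B. Now: state=B, head=0, tape[-2..2]=01110 (head:   ^)
Head positions at steps 0..4: starting at 0, distinct positions visited = {-1, 0, 1} -> 3 position(s)

Answer: 3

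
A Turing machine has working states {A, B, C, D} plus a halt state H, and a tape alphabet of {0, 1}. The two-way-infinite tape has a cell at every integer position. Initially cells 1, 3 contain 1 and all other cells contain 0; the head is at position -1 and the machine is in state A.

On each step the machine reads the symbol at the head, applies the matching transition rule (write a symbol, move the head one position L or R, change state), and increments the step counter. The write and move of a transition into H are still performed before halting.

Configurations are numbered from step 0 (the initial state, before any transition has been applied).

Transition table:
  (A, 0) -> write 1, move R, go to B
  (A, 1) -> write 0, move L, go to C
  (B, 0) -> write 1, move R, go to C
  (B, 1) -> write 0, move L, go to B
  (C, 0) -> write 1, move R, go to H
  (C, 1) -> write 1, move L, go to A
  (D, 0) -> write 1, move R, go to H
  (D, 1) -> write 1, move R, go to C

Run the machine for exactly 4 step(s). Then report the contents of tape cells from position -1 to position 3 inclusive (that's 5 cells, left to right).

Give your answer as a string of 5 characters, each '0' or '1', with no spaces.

Step 1: in state A at pos -1, read 0 -> (A,0)->write 1,move R,goto B. Now: state=B, head=0, tape[-2..4]=0101010 (head:   ^)
Step 2: in state B at pos 0, read 0 -> (B,0)->write 1,move R,goto C. Now: state=C, head=1, tape[-2..4]=0111010 (head:    ^)
Step 3: in state C at pos 1, read 1 -> (C,1)->write 1,move L,goto A. Now: state=A, head=0, tape[-2..4]=0111010 (head:   ^)
Step 4: in state A at pos 0, read 1 -> (A,1)->write 0,move L,goto C. Now: state=C, head=-1, tape[-2..4]=0101010 (head:  ^)

Answer: 10101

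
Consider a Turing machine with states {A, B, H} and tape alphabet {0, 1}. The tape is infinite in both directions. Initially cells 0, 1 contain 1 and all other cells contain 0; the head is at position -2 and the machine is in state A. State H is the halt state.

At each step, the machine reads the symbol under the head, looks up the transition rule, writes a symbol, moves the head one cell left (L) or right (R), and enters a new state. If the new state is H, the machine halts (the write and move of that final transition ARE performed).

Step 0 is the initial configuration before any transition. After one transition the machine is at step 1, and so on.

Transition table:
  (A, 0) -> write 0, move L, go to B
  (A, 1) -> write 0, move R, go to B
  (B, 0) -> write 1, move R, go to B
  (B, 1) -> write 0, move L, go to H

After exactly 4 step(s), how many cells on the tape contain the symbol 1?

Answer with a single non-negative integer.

Answer: 5

Derivation:
Step 1: in state A at pos -2, read 0 -> (A,0)->write 0,move L,goto B. Now: state=B, head=-3, tape[-4..2]=0000110 (head:  ^)
Step 2: in state B at pos -3, read 0 -> (B,0)->write 1,move R,goto B. Now: state=B, head=-2, tape[-4..2]=0100110 (head:   ^)
Step 3: in state B at pos -2, read 0 -> (B,0)->write 1,move R,goto B. Now: state=B, head=-1, tape[-4..2]=0110110 (head:    ^)
Step 4: in state B at pos -1, read 0 -> (B,0)->write 1,move R,goto B. Now: state=B, head=0, tape[-4..2]=0111110 (head:     ^)
Cells containing 1 after step 4: {-3, -2, -1, 0, 1} -> 5 cell(s)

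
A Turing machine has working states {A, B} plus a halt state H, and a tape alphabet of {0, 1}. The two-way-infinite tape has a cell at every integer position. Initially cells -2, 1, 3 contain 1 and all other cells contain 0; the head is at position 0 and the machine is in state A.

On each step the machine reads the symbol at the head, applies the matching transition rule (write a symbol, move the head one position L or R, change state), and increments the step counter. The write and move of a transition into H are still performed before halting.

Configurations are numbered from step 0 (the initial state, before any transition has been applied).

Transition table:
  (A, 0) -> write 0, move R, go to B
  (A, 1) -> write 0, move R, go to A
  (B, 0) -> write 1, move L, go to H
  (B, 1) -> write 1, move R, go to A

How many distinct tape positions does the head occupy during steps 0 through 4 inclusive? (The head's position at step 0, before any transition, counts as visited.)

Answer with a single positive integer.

Answer: 5

Derivation:
Step 1: in state A at pos 0, read 0 -> (A,0)->write 0,move R,goto B. Now: state=B, head=1, tape[-3..4]=01001010 (head:     ^)
Step 2: in state B at pos 1, read 1 -> (B,1)->write 1,move R,goto A. Now: state=A, head=2, tape[-3..4]=01001010 (head:      ^)
Step 3: in state A at pos 2, read 0 -> (A,0)->write 0,move R,goto B. Now: state=B, head=3, tape[-3..4]=01001010 (head:       ^)
Step 4: in state B at pos 3, read 1 -> (B,1)->write 1,move R,goto A. Now: state=A, head=4, tape[-3..5]=010010100 (head:        ^)
Head positions at steps 0..4: starting at 0, distinct positions visited = {0, 1, 2, 3, 4} -> 5 position(s)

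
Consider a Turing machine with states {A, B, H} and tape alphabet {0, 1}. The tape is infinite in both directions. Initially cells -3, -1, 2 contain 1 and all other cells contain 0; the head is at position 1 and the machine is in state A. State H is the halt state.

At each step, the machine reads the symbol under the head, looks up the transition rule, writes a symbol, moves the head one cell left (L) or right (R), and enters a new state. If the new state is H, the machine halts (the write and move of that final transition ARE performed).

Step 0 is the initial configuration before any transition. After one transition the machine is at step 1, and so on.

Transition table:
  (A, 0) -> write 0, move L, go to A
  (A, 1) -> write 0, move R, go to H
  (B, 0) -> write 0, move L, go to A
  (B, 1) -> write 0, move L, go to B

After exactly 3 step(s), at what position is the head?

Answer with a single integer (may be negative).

Answer: 0

Derivation:
Step 1: in state A at pos 1, read 0 -> (A,0)->write 0,move L,goto A. Now: state=A, head=0, tape[-4..3]=01010010 (head:     ^)
Step 2: in state A at pos 0, read 0 -> (A,0)->write 0,move L,goto A. Now: state=A, head=-1, tape[-4..3]=01010010 (head:    ^)
Step 3: in state A at pos -1, read 1 -> (A,1)->write 0,move R,goto H. Now: state=H, head=0, tape[-4..3]=01000010 (head:     ^)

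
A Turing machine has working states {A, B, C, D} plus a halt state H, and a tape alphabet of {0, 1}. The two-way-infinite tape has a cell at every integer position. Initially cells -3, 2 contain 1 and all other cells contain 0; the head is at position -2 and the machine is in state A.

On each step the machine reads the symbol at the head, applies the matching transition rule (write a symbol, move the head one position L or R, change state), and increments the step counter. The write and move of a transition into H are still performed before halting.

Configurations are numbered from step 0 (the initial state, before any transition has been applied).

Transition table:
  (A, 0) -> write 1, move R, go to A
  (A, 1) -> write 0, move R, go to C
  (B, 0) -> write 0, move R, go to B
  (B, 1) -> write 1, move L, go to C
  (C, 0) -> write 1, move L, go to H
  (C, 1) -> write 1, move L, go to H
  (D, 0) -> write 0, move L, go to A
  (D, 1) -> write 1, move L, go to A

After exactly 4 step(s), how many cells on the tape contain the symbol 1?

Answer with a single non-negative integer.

Answer: 6

Derivation:
Step 1: in state A at pos -2, read 0 -> (A,0)->write 1,move R,goto A. Now: state=A, head=-1, tape[-4..3]=01100010 (head:    ^)
Step 2: in state A at pos -1, read 0 -> (A,0)->write 1,move R,goto A. Now: state=A, head=0, tape[-4..3]=01110010 (head:     ^)
Step 3: in state A at pos 0, read 0 -> (A,0)->write 1,move R,goto A. Now: state=A, head=1, tape[-4..3]=01111010 (head:      ^)
Step 4: in state A at pos 1, read 0 -> (A,0)->write 1,move R,goto A. Now: state=A, head=2, tape[-4..3]=01111110 (head:       ^)
Cells containing 1 after step 4: {-3, -2, -1, 0, 1, 2} -> 6 cell(s)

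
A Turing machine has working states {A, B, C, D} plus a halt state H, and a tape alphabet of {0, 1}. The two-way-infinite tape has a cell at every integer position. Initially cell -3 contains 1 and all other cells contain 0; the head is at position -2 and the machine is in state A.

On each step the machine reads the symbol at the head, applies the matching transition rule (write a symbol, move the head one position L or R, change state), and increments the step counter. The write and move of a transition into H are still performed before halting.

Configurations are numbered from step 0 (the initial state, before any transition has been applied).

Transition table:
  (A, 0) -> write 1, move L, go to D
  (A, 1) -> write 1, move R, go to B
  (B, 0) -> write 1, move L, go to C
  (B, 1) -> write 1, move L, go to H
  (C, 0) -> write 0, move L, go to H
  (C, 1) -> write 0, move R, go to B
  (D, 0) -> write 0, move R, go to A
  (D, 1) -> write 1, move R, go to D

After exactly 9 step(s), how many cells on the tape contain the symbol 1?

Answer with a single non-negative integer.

Step 1: in state A at pos -2, read 0 -> (A,0)->write 1,move L,goto D. Now: state=D, head=-3, tape[-4..-1]=0110 (head:  ^)
Step 2: in state D at pos -3, read 1 -> (D,1)->write 1,move R,goto D. Now: state=D, head=-2, tape[-4..-1]=0110 (head:   ^)
Step 3: in state D at pos -2, read 1 -> (D,1)->write 1,move R,goto D. Now: state=D, head=-1, tape[-4..0]=01100 (head:    ^)
Step 4: in state D at pos -1, read 0 -> (D,0)->write 0,move R,goto A. Now: state=A, head=0, tape[-4..1]=011000 (head:     ^)
Step 5: in state A at pos 0, read 0 -> (A,0)->write 1,move L,goto D. Now: state=D, head=-1, tape[-4..1]=011010 (head:    ^)
Step 6: in state D at pos -1, read 0 -> (D,0)->write 0,move R,goto A. Now: state=A, head=0, tape[-4..1]=011010 (head:     ^)
Step 7: in state A at pos 0, read 1 -> (A,1)->write 1,move R,goto B. Now: state=B, head=1, tape[-4..2]=0110100 (head:      ^)
Step 8: in state B at pos 1, read 0 -> (B,0)->write 1,move L,goto C. Now: state=C, head=0, tape[-4..2]=0110110 (head:     ^)
Step 9: in state C at pos 0, read 1 -> (C,1)->write 0,move R,goto B. Now: state=B, head=1, tape[-4..2]=0110010 (head:      ^)
Cells containing 1 after step 9: {-3, -2, 1} -> 3 cell(s)

Answer: 3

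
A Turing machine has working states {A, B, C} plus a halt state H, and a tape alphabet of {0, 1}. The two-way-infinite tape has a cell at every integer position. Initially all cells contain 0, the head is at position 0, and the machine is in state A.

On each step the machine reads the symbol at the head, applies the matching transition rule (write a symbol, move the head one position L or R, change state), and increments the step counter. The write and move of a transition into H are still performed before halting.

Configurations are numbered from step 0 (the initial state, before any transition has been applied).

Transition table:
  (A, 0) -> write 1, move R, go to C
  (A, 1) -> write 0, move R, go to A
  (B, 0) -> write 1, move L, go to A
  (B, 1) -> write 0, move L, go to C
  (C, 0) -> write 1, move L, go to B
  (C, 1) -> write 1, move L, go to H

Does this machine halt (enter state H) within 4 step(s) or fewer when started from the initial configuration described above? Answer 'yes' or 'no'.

Step 1: in state A at pos 0, read 0 -> (A,0)->write 1,move R,goto C. Now: state=C, head=1, tape[-1..2]=0100 (head:   ^)
Step 2: in state C at pos 1, read 0 -> (C,0)->write 1,move L,goto B. Now: state=B, head=0, tape[-1..2]=0110 (head:  ^)
Step 3: in state B at pos 0, read 1 -> (B,1)->write 0,move L,goto C. Now: state=C, head=-1, tape[-2..2]=00010 (head:  ^)
Step 4: in state C at pos -1, read 0 -> (C,0)->write 1,move L,goto B. Now: state=B, head=-2, tape[-3..2]=001010 (head:  ^)
After 4 step(s): state = B (not H) -> not halted within 4 -> no

Answer: no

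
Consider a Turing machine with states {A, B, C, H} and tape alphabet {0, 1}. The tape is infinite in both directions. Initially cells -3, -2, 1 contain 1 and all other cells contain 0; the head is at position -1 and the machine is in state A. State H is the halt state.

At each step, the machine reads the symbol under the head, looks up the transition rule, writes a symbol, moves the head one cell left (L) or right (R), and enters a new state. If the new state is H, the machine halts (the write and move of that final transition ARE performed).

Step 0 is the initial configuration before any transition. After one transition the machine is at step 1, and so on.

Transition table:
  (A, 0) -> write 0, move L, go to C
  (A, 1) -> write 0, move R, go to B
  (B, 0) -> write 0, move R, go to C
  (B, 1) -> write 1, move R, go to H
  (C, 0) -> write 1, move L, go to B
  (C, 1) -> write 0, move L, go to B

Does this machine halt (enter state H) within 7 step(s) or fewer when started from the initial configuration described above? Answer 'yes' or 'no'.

Answer: yes

Derivation:
Step 1: in state A at pos -1, read 0 -> (A,0)->write 0,move L,goto C. Now: state=C, head=-2, tape[-4..2]=0110010 (head:   ^)
Step 2: in state C at pos -2, read 1 -> (C,1)->write 0,move L,goto B. Now: state=B, head=-3, tape[-4..2]=0100010 (head:  ^)
Step 3: in state B at pos -3, read 1 -> (B,1)->write 1,move R,goto H. Now: state=H, head=-2, tape[-4..2]=0100010 (head:   ^)
State H reached at step 3; 3 <= 7 -> yes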